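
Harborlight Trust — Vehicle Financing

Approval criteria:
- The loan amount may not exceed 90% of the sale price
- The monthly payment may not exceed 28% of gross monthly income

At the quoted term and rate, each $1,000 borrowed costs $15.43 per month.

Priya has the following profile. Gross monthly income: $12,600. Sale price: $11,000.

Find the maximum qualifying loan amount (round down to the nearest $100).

Payment cap: 28% × $12,600 = $3,528/month.
At $15.43 per $1,000, that supports 3,528/15.43 × 1,000 ≈ $228,645 → $228,600.
LTV cap: 90% × $11,000 = $9,900 → $9,900.
Binding constraint: loan-to-value.

$9,900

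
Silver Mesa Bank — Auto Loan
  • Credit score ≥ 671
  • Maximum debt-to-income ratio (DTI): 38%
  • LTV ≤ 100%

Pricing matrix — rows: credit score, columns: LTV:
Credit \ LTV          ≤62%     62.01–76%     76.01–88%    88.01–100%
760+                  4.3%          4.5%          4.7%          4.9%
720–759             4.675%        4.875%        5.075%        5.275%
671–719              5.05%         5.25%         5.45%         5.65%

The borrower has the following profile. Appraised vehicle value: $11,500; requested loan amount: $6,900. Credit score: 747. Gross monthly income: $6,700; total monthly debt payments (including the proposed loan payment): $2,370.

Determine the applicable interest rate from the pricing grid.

4.675%

Credit score 747 ≥ 671; Debt-to-income = 2,370/6,700 = 35.4% — meets 38% limit
LTV = 6,900/11,500 = 60% ≤ 100%
Credit 747 → row 720–759; LTV 60% → column ≤62%. Grid cell → 4.675%.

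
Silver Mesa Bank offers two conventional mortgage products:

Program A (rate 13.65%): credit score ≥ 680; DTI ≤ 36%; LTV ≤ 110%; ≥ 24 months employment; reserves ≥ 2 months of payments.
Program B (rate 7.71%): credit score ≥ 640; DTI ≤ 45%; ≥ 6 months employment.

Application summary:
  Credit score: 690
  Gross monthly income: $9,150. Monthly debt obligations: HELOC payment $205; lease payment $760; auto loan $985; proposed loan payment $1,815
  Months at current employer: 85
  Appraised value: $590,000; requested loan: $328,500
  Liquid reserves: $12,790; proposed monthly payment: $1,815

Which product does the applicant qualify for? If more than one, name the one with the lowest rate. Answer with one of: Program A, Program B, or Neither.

Total debts = (205 + 760 + 985 + 1,815) = 3,765; DTI = 3,765/9,150 = 41.1%.
LTV = 328,500/590,000 = 55.7%.
Reserves = 12,790/1,815 = 7.0 months.
Program A: score 690 ≥ 680; DTI 41.1% > 36%; LTV 55.7% ≤ 110%; employment 85 ≥ 24 mo; reserves 7.0 ≥ 2 mo → does not qualify.
Program B: score 690 ≥ 640; DTI 41.1% ≤ 45%; employment 85 ≥ 6 mo → qualifies.

Program B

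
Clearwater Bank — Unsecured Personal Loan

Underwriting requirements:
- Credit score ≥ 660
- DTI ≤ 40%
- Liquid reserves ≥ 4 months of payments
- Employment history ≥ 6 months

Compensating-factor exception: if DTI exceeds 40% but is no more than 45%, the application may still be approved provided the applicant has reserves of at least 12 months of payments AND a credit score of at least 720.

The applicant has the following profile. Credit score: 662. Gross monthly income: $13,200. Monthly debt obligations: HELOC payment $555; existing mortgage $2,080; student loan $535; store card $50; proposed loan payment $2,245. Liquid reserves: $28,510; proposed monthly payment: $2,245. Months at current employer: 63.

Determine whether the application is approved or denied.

Denied

Credit score 662 ≥ 660 (meets base)
Total debts = (555 + 2,080 + 535 + 50 + 2,245) = 5,465. DTI = 5,465/13,200 = 41.4% > 40% — standard DTI limit exceeded.
Reserves = 28,510/2,245 = 12.7 months ≥ 4
Employment 63 ≥ 6 months
DTI 41.4% is within the 40%–45% exception band; checking compensating factors.
Reserves 12.7 ≥ 12 months; credit score 662 < 720.
Override conditions not both satisfied; exception does not apply.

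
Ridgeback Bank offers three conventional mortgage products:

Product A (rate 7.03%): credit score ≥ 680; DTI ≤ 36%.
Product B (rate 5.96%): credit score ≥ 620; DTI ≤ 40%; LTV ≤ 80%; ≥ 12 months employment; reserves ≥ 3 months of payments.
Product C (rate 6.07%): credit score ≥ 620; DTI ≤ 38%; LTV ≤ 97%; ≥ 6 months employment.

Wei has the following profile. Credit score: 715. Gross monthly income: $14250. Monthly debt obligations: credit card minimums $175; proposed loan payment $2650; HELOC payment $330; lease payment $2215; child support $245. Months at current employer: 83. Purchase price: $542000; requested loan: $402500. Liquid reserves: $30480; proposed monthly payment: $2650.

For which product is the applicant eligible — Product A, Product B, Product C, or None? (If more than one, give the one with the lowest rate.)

Total debts = (175 + 2,650 + 330 + 2,215 + 245) = 5,615; DTI = 5,615/14,250 = 39.4%.
LTV = 402,500/542,000 = 74.3%.
Reserves = 30,480/2,650 = 11.5 months.
Product A: score 715 ≥ 680; DTI 39.4% > 36% → does not qualify.
Product B: score 715 ≥ 620; DTI 39.4% ≤ 40%; LTV 74.3% ≤ 80%; employment 83 ≥ 12 mo; reserves 11.5 ≥ 3 mo → qualifies.
Product C: score 715 ≥ 620; DTI 39.4% > 38%; LTV 74.3% ≤ 97%; employment 83 ≥ 6 mo → does not qualify.

Product B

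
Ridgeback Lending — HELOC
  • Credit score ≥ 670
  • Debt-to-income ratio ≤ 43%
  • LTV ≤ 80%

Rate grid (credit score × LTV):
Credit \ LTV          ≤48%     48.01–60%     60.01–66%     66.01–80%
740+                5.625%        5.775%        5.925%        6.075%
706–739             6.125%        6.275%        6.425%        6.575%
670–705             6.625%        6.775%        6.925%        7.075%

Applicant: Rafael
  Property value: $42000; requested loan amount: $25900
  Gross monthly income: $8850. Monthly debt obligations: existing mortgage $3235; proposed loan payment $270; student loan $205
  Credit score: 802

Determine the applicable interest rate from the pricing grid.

5.925%

Credit score 802 ≥ 670; Total monthly debts = (3,235 + 270 + 205) = 3,710. DTI = 3,710/8,850 = 41.9% ≤ 43%
LTV = 25,900/42,000 = 61.7% ≤ 80%
Score 802 is in the 740+ band; LTV 61.7% is in the 60.01–66% band → 5.925%.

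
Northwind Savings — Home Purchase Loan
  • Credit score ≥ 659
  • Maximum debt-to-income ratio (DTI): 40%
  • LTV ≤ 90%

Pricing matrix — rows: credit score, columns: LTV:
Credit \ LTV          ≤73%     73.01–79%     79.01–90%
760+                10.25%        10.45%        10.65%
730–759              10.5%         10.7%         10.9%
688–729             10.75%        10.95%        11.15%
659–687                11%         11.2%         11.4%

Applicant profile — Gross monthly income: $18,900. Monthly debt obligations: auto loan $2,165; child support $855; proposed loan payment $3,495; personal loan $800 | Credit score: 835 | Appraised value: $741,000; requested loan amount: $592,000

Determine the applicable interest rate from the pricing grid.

10.65%

Credit score 835 ≥ 659; Total monthly debts = (2,165 + 855 + 3,495 + 800) = 7,315. DTI = 7,315/18,900 = 38.7% ≤ 40%
Loan-to-value = 592,000/741,000 = 79.9% — pass (90% max)
Row: 835 falls in 760+. Column: 79.9% falls in 79.01–90%. Rate = 10.65%.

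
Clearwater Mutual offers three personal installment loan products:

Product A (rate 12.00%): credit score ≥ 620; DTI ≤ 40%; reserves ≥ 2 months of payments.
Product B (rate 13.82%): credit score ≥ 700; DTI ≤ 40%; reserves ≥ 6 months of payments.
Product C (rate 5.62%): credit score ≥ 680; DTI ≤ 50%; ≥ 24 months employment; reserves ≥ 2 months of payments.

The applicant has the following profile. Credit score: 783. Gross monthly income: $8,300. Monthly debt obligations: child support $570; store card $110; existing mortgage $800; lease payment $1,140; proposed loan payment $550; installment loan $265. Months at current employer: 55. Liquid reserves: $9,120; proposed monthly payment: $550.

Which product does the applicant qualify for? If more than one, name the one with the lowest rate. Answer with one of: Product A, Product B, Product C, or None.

Product C

Total debts = (570 + 110 + 800 + 1,140 + 550 + 265) = 3,435; DTI = 3,435/8,300 = 41.4%.
Reserves = 9,120/550 = 16.6 months.
Product A: score 783 ≥ 620; DTI 41.4% > 40%; reserves 16.6 ≥ 2 mo → does not qualify.
Product B: score 783 ≥ 700; DTI 41.4% > 40%; reserves 16.6 ≥ 6 mo → does not qualify.
Product C: score 783 ≥ 680; DTI 41.4% ≤ 50%; employment 55 ≥ 24 mo; reserves 16.6 ≥ 2 mo → qualifies.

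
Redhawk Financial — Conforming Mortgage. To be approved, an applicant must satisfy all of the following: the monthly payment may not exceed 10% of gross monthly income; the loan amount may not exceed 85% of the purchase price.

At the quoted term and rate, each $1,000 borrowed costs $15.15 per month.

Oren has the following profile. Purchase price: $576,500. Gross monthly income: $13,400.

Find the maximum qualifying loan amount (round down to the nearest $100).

$88,400

Payment cap: 10% × $13,400 = $1,340/month.
At $15.15 per $1,000, that supports 1,340/15.15 × 1,000 ≈ $88,448 → $88,400.
LTV cap: 85% × $576,500 = $490,025 → $490,000.
Binding constraint: payment-to-income.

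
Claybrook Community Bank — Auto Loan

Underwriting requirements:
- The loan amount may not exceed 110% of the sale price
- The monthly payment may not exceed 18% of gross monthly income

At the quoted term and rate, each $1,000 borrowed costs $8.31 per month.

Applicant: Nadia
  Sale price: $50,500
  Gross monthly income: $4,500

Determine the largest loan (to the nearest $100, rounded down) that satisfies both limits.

Payment cap: 18% × $4,500 = $810/month.
At $8.31 per $1,000, that supports 810/8.31 × 1,000 ≈ $97,472 → $97,400.
LTV cap: 110% × $50,500 = $55,550 → $55,500.
Binding constraint: loan-to-value.

$55,500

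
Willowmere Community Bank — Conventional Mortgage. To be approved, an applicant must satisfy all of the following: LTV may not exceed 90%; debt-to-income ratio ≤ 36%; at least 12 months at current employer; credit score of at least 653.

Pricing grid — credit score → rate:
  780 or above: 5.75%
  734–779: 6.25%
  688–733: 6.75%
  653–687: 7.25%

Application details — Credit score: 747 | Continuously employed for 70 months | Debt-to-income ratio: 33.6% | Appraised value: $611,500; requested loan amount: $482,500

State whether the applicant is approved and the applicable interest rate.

Approved at 6.25%

Credit score 747 ≥ 653 (meets minimum)
DTI 33.6% is within the 36% limit
Employment 70 ≥ 12 months
LTV = 482,500/611,500 = 78.9% ≤ 90%
All requirements met. Score 747 falls in the 734–779 tier → 6.25%.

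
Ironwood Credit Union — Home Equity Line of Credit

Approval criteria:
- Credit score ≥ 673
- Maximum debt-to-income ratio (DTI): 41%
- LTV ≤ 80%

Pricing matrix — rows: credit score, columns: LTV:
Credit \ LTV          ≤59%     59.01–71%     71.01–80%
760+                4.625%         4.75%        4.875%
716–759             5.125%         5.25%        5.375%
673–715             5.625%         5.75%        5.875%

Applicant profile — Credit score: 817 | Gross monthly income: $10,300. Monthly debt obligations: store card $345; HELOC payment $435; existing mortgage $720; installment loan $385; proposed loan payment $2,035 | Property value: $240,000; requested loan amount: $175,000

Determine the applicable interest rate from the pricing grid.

Credit score 817 ≥ 673; Total monthly debts = (345 + 435 + 720 + 385 + 2,035) = 3,920. Debt-to-income = 3,920/10,300 = 38.1% — meets 41% limit
LTV = 175,000/240,000 = 72.9% ≤ 80%
Credit 817 → row 760+; LTV 72.9% → column 71.01–80%. Grid cell → 4.875%.

4.875%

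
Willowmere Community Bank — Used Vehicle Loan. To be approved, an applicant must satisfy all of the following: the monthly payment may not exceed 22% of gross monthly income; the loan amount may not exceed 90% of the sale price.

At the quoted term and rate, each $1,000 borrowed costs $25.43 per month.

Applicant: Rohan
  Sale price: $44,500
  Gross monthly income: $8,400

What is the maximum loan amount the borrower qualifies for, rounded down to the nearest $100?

Payment cap: 22% × $8,400 = $1,848/month.
At $25.43 per $1,000, that supports 1,848/25.43 × 1,000 ≈ $72,670 → $72,600.
LTV cap: 90% × $44,500 = $40,050 → $40,000.
Binding constraint: loan-to-value.

$40,000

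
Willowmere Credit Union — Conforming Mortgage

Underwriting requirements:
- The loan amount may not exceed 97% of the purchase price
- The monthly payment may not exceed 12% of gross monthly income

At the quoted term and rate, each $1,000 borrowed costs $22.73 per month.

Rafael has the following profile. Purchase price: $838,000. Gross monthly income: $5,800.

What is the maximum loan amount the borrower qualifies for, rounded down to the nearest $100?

$30,600

Payment cap: 12% × $5,800 = $696/month.
At $22.73 per $1,000, that supports 696/22.73 × 1,000 ≈ $30,620 → $30,600.
LTV cap: 97% × $838,000 = $812,860 → $812,800.
Binding constraint: payment-to-income.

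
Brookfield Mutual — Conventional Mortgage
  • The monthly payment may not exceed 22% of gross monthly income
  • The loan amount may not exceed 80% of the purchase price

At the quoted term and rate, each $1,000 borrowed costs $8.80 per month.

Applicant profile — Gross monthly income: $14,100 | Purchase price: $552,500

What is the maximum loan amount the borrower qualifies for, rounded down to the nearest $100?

$352,500

Payment cap: 22% × $14,100 = $3,102/month.
At $8.80 per $1,000, that supports 3,102/8.80 × 1,000 ≈ $352,500 → $352,500.
LTV cap: 80% × $552,500 = $442,000 → $442,000.
Binding constraint: payment-to-income.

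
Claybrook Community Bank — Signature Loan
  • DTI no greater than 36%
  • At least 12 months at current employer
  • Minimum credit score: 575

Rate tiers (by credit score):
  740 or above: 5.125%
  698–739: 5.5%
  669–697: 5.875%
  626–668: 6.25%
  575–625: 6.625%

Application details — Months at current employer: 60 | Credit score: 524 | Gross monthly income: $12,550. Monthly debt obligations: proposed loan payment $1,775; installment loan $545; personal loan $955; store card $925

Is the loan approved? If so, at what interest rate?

Credit score 524 < 575 (below minimum)
Total monthly debts = (1,775 + 545 + 955 + 925) = 4,200. DTI = 4,200/12,550 = 33.5% ≤ 36%
Employment 60 ≥ 12 months
Not all requirements met → denied.

Denied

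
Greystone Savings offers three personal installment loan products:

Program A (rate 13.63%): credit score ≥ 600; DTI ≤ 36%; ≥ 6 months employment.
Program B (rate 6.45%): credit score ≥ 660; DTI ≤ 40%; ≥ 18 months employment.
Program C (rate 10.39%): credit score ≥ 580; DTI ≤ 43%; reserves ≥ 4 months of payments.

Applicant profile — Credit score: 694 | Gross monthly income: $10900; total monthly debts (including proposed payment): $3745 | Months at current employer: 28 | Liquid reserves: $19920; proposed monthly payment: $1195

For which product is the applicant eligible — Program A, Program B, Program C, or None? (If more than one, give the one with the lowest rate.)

DTI = 3,745/10,900 = 34.4%.
Reserves = 19,920/1,195 = 16.7 months.
Program A: score 694 ≥ 600; DTI 34.4% ≤ 36%; employment 28 ≥ 6 mo → qualifies.
Program B: score 694 ≥ 660; DTI 34.4% ≤ 40%; employment 28 ≥ 18 mo → qualifies.
Program C: score 694 ≥ 580; DTI 34.4% ≤ 43%; reserves 16.7 ≥ 4 mo → qualifies.
Qualifying: Program A, Program B, Program C. Lowest rate is 6.45% → Program B.

Program B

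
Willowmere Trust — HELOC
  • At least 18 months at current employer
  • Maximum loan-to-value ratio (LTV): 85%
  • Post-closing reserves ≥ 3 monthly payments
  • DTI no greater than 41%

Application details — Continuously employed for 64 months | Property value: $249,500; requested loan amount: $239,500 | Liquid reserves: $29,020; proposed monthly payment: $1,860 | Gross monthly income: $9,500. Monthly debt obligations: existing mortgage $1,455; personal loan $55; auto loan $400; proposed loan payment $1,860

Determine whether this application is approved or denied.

Employment 64 ≥ 18 months
LTV = 239,500/249,500 = 96% > 85%
Reserves: 29,020 ÷ 1,860 = 15.6 months (meets 3-month minimum)
Total monthly debts = (1,455 + 55 + 400 + 1,860) = 3,770. Debt-to-income = 3,770/9,500 = 39.7% — meets 41% limit
Fails on LTV.

Denied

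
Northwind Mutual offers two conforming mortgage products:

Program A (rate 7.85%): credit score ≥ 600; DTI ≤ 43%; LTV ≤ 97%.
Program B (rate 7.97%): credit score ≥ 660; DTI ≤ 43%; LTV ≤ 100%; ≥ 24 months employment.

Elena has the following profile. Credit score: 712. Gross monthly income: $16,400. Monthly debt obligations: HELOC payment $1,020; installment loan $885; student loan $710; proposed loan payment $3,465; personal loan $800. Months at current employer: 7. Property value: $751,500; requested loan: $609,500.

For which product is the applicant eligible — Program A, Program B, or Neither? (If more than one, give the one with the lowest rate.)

Total debts = (1,020 + 885 + 710 + 3,465 + 800) = 6,880; DTI = 6,880/16,400 = 42%.
LTV = 609,500/751,500 = 81.1%.
Program A: score 712 ≥ 600; DTI 42% ≤ 43%; LTV 81.1% ≤ 97% → qualifies.
Program B: score 712 ≥ 660; DTI 42% ≤ 43%; LTV 81.1% ≤ 100%; employment 7 < 24 mo → does not qualify.

Program A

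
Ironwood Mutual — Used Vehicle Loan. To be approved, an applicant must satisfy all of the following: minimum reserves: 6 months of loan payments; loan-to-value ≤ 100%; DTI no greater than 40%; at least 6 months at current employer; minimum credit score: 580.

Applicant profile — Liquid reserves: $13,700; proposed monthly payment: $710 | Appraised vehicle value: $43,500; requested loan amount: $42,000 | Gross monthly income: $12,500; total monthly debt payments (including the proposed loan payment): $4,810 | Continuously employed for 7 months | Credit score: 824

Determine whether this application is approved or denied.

Approved

Reserves: 13,700 ÷ 710 = 19.3 months (meets 6-month minimum)
Loan-to-value = 42,000/43,500 = 96.6% — pass (100% max)
DTI: 4,810 ÷ 12,500 = 38.5%, within the 40% cap
Employment 7 ≥ 6 months
Credit score 824 ≥ 580 (meets)
All criteria satisfied.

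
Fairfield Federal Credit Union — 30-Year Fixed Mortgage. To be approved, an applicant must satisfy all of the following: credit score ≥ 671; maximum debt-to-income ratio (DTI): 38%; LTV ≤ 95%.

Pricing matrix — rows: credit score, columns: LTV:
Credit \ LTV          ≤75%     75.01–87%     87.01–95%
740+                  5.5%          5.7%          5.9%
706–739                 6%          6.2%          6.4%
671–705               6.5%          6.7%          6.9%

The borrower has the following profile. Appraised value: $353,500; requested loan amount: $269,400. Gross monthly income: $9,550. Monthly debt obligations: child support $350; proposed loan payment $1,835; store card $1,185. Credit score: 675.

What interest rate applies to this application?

Credit score 675 ≥ 671; Total monthly debts = (350 + 1,835 + 1,185) = 3,370. DTI = 3,370/9,550 = 35.3% ≤ 38%
LTV = 269,400/353,500 = 76.2% ≤ 95%
Credit 675 → row 671–705; LTV 76.2% → column 75.01–87%. Grid cell → 6.7%.

6.7%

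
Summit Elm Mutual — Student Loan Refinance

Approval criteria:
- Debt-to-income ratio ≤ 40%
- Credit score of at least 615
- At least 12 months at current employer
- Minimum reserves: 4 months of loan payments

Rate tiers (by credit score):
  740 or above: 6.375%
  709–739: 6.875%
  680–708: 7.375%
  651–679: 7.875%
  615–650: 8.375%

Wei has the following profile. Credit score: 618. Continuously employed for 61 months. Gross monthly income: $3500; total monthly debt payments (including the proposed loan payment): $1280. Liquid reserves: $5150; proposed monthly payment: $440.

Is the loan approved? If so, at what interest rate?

Approved at 8.375%

Credit score 618 ≥ 615 (meets minimum)
Employment 61 ≥ 12 months
Reserves: 5,150 ÷ 440 = 11.7 months (meets 4-month minimum)
Debt-to-income = 1,280/3,500 = 36.6% — meets 40% limit
All requirements met. Score 618 falls in the 615–650 tier → 8.375%.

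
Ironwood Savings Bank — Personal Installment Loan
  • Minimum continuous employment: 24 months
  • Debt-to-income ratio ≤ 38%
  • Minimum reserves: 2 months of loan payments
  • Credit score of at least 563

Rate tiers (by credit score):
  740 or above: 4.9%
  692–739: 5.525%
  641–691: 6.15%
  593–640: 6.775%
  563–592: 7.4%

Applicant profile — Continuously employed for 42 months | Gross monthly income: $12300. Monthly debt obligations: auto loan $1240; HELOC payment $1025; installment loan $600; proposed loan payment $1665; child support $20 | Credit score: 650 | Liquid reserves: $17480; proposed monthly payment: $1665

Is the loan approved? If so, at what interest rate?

Approved at 6.15%

Credit score 650 ≥ 563 (meets minimum)
Employment 42 ≥ 24 months
Reserves: 17,480 ÷ 1,665 = 10.5 months (meets 2-month minimum)
Total monthly debts = (1,240 + 1,025 + 600 + 1,665 + 20) = 4,550. DTI = 4,550/12,300 = 37% ≤ 38%
All requirements met. Score 650 falls in the 641–691 tier → 6.15%.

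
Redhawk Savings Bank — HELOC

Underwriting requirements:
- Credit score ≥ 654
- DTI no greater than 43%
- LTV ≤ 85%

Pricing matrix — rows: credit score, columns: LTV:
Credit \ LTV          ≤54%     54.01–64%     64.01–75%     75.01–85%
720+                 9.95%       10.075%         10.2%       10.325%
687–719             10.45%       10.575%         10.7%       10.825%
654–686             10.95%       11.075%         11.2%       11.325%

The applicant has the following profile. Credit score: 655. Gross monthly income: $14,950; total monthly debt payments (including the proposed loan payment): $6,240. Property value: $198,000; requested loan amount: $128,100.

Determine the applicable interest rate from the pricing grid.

11.2%

Credit score 655 ≥ 654; Debt-to-income = 6,240/14,950 = 41.7% — meets 43% limit
LTV: 128,100 ÷ 198,000 = 64.7%, within 85% cap
Credit 655 → row 654–686; LTV 64.7% → column 64.01–75%. Grid cell → 11.2%.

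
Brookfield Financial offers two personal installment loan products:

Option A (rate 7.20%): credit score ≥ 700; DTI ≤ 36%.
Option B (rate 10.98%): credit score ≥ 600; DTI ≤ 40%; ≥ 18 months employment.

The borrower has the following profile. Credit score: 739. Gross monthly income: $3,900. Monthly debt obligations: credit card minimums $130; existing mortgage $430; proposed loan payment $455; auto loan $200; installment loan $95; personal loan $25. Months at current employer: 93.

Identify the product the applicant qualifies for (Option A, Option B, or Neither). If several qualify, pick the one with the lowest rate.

Option A

Total debts = (130 + 430 + 455 + 200 + 95 + 25) = 1,335; DTI = 1,335/3,900 = 34.2%.
Option A: score 739 ≥ 700; DTI 34.2% ≤ 36% → qualifies.
Option B: score 739 ≥ 600; DTI 34.2% ≤ 40%; employment 93 ≥ 18 mo → qualifies.
Qualifying: Option A, Option B. Lowest rate is 7.20% → Option A.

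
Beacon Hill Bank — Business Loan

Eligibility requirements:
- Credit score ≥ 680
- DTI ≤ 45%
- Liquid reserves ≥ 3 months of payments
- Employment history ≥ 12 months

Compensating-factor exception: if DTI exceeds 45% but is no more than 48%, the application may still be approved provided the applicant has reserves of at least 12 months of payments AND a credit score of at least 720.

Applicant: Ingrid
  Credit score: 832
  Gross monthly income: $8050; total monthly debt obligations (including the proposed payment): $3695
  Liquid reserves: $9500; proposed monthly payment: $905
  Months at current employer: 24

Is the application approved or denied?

Denied

Credit score 832 ≥ 680 (meets base)
DTI = 3,695/8,050 = 45.9% > 45% — standard DTI limit exceeded.
Liquid reserves cover 9,500/905 = 10.5 months — ≥ 3 required
Employment 24 ≥ 12 months
45.9% falls in the override range (45%–48%), so the compensating-factor test applies.
Reserves 10.5 < 12 months; credit score 832 ≥ 720.
Compensating-factor requirement not fully met.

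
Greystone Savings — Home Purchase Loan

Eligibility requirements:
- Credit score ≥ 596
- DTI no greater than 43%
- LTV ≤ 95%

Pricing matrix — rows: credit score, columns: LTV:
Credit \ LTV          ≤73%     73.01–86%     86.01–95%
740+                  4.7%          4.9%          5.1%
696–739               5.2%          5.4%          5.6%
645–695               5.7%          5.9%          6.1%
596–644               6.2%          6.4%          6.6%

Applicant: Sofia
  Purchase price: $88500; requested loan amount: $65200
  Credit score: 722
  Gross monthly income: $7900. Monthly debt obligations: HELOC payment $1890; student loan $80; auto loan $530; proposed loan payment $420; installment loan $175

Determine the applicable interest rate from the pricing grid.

Credit score 722 ≥ 596; Total monthly debts = (1,890 + 80 + 530 + 420 + 175) = 3,095. DTI: 3,095 ÷ 7,900 = 39.2%, within the 43% cap
LTV = 65,200/88,500 = 73.7% ≤ 95%
Score 722 is in the 696–739 band; LTV 73.7% is in the 73.01–86% band → 5.4%.

5.4%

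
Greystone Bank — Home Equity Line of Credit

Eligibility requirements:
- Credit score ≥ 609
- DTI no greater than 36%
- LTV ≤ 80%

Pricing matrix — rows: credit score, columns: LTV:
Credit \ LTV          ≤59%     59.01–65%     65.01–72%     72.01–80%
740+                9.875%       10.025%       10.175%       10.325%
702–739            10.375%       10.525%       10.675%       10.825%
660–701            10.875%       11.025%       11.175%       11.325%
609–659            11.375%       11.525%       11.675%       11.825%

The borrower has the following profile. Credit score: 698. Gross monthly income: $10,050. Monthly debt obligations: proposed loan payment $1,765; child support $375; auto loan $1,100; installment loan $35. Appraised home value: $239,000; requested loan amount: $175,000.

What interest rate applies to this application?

11.325%

Credit score 698 ≥ 609; Total monthly debts = (1,765 + 375 + 1,100 + 35) = 3,275. DTI = 3,275/10,050 = 32.6% ≤ 36%
Loan-to-value = 175,000/239,000 = 73.2% — pass (80% max)
Row: 698 falls in 660–701. Column: 73.2% falls in 72.01–80%. Rate = 11.325%.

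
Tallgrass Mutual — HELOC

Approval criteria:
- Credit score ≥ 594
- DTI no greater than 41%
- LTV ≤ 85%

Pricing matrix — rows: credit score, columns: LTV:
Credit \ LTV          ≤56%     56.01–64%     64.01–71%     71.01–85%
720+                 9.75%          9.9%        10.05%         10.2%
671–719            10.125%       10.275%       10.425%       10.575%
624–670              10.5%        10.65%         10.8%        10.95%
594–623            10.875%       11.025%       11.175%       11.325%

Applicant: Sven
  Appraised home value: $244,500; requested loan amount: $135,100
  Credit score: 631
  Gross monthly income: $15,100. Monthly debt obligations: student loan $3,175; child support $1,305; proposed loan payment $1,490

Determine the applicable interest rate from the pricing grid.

10.5%

Credit score 631 ≥ 594; Total monthly debts = (3,175 + 1,305 + 1,490) = 5,970. DTI: 5,970 ÷ 15,100 = 39.5%, within the 41% cap
Loan-to-value = 135,100/244,500 = 55.3% — pass (85% max)
Score 631 is in the 624–670 band; LTV 55.3% is in the ≤56% band → 10.5%.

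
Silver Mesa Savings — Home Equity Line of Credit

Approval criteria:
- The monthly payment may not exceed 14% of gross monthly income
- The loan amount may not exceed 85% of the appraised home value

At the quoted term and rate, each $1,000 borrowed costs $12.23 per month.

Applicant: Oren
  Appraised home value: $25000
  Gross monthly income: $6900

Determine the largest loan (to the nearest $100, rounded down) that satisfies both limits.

$21,200

Payment cap: 14% × $6,900 = $966/month.
At $12.23 per $1,000, that supports 966/12.23 × 1,000 ≈ $78,986 → $78,900.
LTV cap: 85% × $25,000 = $21,250 → $21,200.
Binding constraint: loan-to-value.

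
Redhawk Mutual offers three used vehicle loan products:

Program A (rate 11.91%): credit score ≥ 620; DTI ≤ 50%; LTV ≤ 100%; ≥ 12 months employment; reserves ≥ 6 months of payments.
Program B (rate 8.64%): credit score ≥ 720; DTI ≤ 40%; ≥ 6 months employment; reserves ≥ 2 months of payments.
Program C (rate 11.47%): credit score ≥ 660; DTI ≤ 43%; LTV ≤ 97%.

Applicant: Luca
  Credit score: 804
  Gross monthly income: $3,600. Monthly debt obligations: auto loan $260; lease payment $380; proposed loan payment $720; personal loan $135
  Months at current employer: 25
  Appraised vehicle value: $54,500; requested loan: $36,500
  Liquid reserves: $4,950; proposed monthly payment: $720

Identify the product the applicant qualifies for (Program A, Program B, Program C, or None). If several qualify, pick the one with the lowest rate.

Program C

Total debts = (260 + 380 + 720 + 135) = 1,495; DTI = 1,495/3,600 = 41.5%.
LTV = 36,500/54,500 = 67%.
Reserves = 4,950/720 = 6.9 months.
Program A: score 804 ≥ 620; DTI 41.5% ≤ 50%; LTV 67% ≤ 100%; employment 25 ≥ 12 mo; reserves 6.9 ≥ 6 mo → qualifies.
Program B: score 804 ≥ 720; DTI 41.5% > 40%; employment 25 ≥ 6 mo; reserves 6.9 ≥ 2 mo → does not qualify.
Program C: score 804 ≥ 660; DTI 41.5% ≤ 43%; LTV 67% ≤ 97% → qualifies.
Qualifying: Program A, Program C. Lowest rate is 11.47% → Program C.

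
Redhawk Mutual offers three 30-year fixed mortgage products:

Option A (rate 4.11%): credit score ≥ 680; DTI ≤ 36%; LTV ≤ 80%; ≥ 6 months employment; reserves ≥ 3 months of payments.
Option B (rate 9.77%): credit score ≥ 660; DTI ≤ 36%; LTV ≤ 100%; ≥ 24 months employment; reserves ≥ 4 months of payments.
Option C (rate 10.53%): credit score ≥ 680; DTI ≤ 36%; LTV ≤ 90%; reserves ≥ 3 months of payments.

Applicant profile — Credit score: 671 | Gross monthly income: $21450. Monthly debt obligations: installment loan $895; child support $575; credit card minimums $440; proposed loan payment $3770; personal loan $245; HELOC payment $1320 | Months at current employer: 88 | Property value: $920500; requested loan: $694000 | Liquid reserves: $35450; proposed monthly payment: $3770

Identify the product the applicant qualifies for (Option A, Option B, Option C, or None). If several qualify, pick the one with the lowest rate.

Option B

Total debts = (895 + 575 + 440 + 3,770 + 245 + 1,320) = 7,245; DTI = 7,245/21,450 = 33.8%.
LTV = 694,000/920,500 = 75.4%.
Reserves = 35,450/3,770 = 9.4 months.
Option A: score 671 < 680; DTI 33.8% ≤ 36%; LTV 75.4% ≤ 80%; employment 88 ≥ 6 mo; reserves 9.4 ≥ 3 mo → does not qualify.
Option B: score 671 ≥ 660; DTI 33.8% ≤ 36%; LTV 75.4% ≤ 100%; employment 88 ≥ 24 mo; reserves 9.4 ≥ 4 mo → qualifies.
Option C: score 671 < 680; DTI 33.8% ≤ 36%; LTV 75.4% ≤ 90%; reserves 9.4 ≥ 3 mo → does not qualify.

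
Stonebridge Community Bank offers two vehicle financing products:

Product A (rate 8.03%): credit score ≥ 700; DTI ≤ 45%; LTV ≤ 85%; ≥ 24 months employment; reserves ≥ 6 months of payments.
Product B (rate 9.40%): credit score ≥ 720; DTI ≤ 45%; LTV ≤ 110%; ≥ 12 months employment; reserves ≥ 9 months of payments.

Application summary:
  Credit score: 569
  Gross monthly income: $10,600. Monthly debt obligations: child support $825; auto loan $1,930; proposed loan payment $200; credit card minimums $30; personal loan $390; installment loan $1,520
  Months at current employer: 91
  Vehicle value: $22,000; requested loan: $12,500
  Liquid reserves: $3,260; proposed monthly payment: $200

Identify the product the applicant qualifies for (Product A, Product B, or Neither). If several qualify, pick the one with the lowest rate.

Neither

Total debts = (825 + 1,930 + 200 + 30 + 390 + 1,520) = 4,895; DTI = 4,895/10,600 = 46.2%.
LTV = 12,500/22,000 = 56.8%.
Reserves = 3,260/200 = 16.3 months.
Product A: score 569 < 700; DTI 46.2% > 45%; LTV 56.8% ≤ 85%; employment 91 ≥ 24 mo; reserves 16.3 ≥ 6 mo → does not qualify.
Product B: score 569 < 720; DTI 46.2% > 45%; LTV 56.8% ≤ 110%; employment 91 ≥ 12 mo; reserves 16.3 ≥ 9 mo → does not qualify.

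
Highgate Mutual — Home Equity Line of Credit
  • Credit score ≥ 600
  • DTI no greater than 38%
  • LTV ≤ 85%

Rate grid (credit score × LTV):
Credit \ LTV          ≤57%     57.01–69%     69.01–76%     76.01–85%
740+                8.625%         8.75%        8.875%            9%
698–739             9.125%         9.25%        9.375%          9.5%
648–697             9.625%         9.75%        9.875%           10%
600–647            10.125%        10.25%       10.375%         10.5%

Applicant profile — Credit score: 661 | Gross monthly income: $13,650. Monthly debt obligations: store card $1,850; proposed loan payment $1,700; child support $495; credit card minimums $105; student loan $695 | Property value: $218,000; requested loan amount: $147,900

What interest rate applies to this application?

Credit score 661 ≥ 600; Total monthly debts = (1,850 + 1,700 + 495 + 105 + 695) = 4,845. DTI = 4,845/13,650 = 35.5% ≤ 38%
LTV = 147,900/218,000 = 67.8% ≤ 85%
Row: 661 falls in 648–697. Column: 67.8% falls in 57.01–69%. Rate = 9.75%.

9.75%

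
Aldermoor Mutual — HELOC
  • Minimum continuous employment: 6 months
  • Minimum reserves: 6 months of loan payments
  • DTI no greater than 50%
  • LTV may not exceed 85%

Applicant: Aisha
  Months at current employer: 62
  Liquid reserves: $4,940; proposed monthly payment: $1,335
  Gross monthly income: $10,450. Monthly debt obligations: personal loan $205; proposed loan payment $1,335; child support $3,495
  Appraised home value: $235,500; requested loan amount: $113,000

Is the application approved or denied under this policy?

Employment 62 ≥ 6 months
Reserves = 4,940/1,335 = 3.7 months < 6
Total monthly debts = (205 + 1,335 + 3,495) = 5,035. Debt-to-income = 5,035/10,450 = 48.2% — meets 50% limit
LTV: 113,000 ÷ 235,500 = 48%, within 85% cap
Fails on reserves.

Denied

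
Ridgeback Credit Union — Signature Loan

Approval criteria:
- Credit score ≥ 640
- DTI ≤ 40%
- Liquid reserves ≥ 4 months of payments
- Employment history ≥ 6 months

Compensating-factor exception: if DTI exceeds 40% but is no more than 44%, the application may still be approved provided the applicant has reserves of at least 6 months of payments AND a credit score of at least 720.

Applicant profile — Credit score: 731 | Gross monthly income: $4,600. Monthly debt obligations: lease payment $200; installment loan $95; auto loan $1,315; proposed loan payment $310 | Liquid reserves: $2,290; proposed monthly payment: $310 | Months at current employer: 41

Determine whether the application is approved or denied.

Approved

Credit score 731 ≥ 640 (meets base)
Total debts = (200 + 95 + 1,315 + 310) = 1,920. DTI: 1,920 ÷ 4,600 = 41.7%, over the 40% base limit.
Reserves = 2,290/310 = 7.4 months ≥ 4
Employment 41 ≥ 6 months
DTI 41.7% is within the 40%–44% exception band; checking compensating factors.
Override check — reserves: 7.4 mo (ok); score: 731 (ok).
Both compensating conditions met → exception applies.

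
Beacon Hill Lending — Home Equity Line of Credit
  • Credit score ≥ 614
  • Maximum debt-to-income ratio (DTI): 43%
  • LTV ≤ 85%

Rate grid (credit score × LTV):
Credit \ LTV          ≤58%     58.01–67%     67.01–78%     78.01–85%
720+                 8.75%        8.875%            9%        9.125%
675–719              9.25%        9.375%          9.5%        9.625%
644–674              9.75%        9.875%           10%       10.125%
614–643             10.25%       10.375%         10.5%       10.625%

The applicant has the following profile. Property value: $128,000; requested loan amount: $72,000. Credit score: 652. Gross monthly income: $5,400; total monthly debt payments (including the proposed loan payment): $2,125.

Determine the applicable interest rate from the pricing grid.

9.75%

Credit score 652 ≥ 614; DTI = 2,125/5,400 = 39.4% ≤ 43%
Loan-to-value = 72,000/128,000 = 56.2% — pass (85% max)
Row: 652 falls in 644–674. Column: 56.2% falls in ≤58%. Rate = 9.75%.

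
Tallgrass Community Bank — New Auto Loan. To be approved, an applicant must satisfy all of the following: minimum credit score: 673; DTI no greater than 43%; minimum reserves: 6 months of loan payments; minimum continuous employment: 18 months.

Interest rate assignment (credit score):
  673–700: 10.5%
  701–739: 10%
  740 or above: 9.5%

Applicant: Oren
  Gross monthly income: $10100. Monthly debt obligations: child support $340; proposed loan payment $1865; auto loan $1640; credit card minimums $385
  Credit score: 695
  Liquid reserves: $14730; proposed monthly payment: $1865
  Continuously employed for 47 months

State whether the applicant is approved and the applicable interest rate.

Approved at 10.5%

Credit score 695 ≥ 673 (meets minimum)
Liquid reserves cover 14,730/1,865 = 7.9 months — ≥ 6 required
Total monthly debts = (340 + 1,865 + 1,640 + 385) = 4,230. Debt-to-income = 4,230/10,100 = 41.9% — meets 43% limit
Employment 47 ≥ 18 months
All requirements met. Score 695 falls in the 673–700 tier → 10.5%.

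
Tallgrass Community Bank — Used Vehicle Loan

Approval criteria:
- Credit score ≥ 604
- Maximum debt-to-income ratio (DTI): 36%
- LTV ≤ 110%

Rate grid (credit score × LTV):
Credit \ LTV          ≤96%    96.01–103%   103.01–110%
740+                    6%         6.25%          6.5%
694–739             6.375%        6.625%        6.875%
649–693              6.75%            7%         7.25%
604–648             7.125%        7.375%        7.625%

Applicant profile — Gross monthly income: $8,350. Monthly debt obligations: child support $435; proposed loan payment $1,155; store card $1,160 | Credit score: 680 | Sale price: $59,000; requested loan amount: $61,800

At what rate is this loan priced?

7.25%

Credit score 680 ≥ 604; Total monthly debts = (435 + 1,155 + 1,160) = 2,750. DTI = 2,750/8,350 = 32.9% ≤ 36%
LTV = 61,800/59,000 = 104.7% ≤ 110%
Score 680 is in the 649–693 band; LTV 104.7% is in the 103.01–110% band → 7.25%.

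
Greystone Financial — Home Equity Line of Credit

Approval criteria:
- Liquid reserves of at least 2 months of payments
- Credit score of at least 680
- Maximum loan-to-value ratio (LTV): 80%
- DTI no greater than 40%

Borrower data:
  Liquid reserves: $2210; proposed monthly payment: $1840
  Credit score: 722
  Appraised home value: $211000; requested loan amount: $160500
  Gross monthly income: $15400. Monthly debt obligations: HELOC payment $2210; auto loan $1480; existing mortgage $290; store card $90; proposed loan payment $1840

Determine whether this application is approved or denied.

Denied

Liquid reserves cover 2,210/1,840 = 1.2 months — < 2 required
Credit score 722 ≥ 680 (meets)
LTV = 160,500/211,000 = 76.1% ≤ 80%
Total monthly debts = (2,210 + 1,480 + 290 + 90 + 1,840) = 5,910. DTI = 5,910/15,400 = 38.4% ≤ 40%
Fails on reserves.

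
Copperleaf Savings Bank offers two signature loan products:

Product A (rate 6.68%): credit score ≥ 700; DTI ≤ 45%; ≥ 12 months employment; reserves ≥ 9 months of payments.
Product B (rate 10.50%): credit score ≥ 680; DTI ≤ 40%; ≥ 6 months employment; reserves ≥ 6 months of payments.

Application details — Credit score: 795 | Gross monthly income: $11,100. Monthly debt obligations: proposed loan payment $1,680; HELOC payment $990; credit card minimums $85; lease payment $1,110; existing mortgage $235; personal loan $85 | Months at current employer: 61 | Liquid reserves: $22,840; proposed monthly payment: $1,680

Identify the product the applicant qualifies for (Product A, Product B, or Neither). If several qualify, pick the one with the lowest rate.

Total debts = (1,680 + 990 + 85 + 1,110 + 235 + 85) = 4,185; DTI = 4,185/11,100 = 37.7%.
Reserves = 22,840/1,680 = 13.6 months.
Product A: score 795 ≥ 700; DTI 37.7% ≤ 45%; employment 61 ≥ 12 mo; reserves 13.6 ≥ 9 mo → qualifies.
Product B: score 795 ≥ 680; DTI 37.7% ≤ 40%; employment 61 ≥ 6 mo; reserves 13.6 ≥ 6 mo → qualifies.
Qualifying: Product A, Product B. Lowest rate is 6.68% → Product A.

Product A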